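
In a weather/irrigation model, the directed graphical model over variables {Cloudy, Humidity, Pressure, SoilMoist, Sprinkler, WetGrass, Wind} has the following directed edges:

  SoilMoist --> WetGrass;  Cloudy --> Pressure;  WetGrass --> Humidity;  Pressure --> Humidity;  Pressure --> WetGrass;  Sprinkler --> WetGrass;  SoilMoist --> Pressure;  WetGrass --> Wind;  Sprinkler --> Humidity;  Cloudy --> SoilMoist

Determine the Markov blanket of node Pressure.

Recall MB(v) = parents ∪ children ∪ spouses, where spouses are the other parents of v's children.
Pressure has parents Cloudy, SoilMoist.
Children of Pressure: Humidity, WetGrass.
For each child, the remaining parents (spouses of Pressure):
  WetGrass: SoilMoist, Sprinkler
  Humidity: Sprinkler, WetGrass
MB(Pressure) = {Cloudy, Humidity, SoilMoist, Sprinkler, WetGrass}.

{Cloudy, Humidity, SoilMoist, Sprinkler, WetGrass}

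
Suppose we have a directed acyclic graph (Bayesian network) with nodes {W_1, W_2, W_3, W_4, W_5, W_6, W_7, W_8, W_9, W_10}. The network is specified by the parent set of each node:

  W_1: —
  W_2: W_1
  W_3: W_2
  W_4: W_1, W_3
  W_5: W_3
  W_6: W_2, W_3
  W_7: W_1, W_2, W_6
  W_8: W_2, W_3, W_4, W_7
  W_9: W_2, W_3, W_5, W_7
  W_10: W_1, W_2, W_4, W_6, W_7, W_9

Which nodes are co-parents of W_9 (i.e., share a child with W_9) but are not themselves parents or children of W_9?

Children of W_9: W_10.
  W_10's other parents are W_1, W_2, W_4, W_6, W_7.
Excluding nodes already adjacent to W_9 (W_2, W_3, W_5, W_7, W_10), the co-parent-only contribution is {W_1, W_4, W_6}.

{W_1, W_4, W_6}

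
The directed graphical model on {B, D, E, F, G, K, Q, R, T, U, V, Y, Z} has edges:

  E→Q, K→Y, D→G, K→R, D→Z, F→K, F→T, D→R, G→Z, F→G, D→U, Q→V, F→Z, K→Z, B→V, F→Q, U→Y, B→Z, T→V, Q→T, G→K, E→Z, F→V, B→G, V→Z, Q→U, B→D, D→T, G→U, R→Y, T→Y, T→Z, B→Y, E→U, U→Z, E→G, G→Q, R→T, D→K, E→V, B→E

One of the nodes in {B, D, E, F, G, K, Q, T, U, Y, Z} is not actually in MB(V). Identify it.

Y

Children of V: Z.
Pa(V) = {B, E, F, Q, T}.
For each child, the remaining parents (spouses of V):
  parents(Z) \ {V} = {B, D, E, F, G, K, T, U}.
MB(V) = {B, D, E, F, G, K, Q, T, U, Z}.
Y is neither a parent, child, nor co-parent of V, so it does not belong.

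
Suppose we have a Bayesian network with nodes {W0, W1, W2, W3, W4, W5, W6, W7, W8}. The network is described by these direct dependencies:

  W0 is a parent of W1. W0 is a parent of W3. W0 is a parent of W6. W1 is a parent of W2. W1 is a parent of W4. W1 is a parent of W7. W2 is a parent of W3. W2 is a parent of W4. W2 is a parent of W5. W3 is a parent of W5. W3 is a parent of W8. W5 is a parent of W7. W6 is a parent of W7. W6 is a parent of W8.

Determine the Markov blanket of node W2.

By definition, MB(W2) is built from W2's parents, W2's children, and the co-parents of W2.
W2 has parent W1.
W2's children: W3, W4, W5.
Other parents of W2's children:
  W3 also has parent W0.
  parents(W4) \ {W2} = {W1}.
  W5's other parent is W3.
So the Markov blanket of W2 is {W0, W1, W3, W4, W5}.

{W0, W1, W3, W4, W5}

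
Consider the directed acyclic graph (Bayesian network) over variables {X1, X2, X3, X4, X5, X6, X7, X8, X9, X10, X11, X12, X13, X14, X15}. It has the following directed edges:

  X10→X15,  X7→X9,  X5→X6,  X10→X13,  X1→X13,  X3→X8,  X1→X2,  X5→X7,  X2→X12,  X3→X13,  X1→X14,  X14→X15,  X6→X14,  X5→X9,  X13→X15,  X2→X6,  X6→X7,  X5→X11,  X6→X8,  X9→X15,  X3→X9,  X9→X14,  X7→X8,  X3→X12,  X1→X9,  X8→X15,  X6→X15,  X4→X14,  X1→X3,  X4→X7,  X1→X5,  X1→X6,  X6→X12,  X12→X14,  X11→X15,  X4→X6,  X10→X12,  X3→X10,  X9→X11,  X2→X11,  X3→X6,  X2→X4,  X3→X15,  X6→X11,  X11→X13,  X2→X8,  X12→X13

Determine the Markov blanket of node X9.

A node's Markov blanket = Pa ∪ Ch ∪ (parents of Ch other than the node itself).
Parents of X9: X1, X3, X5, X7.
Children of X9: X11, X14, X15.
Co-parents of X9 (other parents of its children):
  X11 also has parents X2, X5, X6.
  X14 also has parents X1, X4, X6, X12.
  X15 also has parents X3, X6, X8, X10, X11, X13, X14.
Union: {X1, X3, X5, X7} ∪ {X11, X14, X15} ∪ {X1, X2, X3, X4, X5, X6, X8, X10, X11, X12, X13, X14} = {X1, X2, X3, X4, X5, X6, X7, X8, X10, X11, X12, X13, X14, X15}.

{X1, X2, X3, X4, X5, X6, X7, X8, X10, X11, X12, X13, X14, X15}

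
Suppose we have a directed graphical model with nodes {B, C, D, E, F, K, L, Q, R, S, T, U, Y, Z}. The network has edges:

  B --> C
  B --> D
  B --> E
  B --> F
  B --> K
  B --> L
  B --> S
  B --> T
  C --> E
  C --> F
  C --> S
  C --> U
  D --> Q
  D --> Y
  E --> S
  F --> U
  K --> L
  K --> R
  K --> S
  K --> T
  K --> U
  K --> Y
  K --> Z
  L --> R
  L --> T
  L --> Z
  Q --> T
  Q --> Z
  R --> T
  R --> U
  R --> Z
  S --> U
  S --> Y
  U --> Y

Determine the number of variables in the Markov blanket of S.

9

Recall MB(v) = parents ∪ children ∪ spouses, where spouses are the other parents of v's children.
Parents of S: B, C, E, K.
Children of S: U, Y.
For each child, the remaining parents (spouses of S):
  U's other parents are C, F, K, R.
  Y also has parents D, K, U.
MB(S) = {B, C, D, E, F, K, R, U, Y}, which has 9 nodes.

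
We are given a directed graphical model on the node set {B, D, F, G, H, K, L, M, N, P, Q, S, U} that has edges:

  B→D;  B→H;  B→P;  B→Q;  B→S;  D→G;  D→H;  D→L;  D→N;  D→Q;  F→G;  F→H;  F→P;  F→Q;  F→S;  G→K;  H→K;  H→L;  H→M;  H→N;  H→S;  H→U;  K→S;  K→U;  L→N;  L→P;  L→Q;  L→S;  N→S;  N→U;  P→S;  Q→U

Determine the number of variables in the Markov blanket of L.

9

A node's Markov blanket = Pa ∪ Ch ∪ (parents of Ch other than the node itself).
Children of L: N, P, Q, S.
L's parents: D, H.
Parents of each child, excluding L:
  N also has parents D, H.
  P also has parents B, F.
  Q's other parents are B, D, F.
  S's other parents are B, F, H, K, N, P.
MB(L) = {B, D, F, H, K, N, P, Q, S}, which has 9 nodes.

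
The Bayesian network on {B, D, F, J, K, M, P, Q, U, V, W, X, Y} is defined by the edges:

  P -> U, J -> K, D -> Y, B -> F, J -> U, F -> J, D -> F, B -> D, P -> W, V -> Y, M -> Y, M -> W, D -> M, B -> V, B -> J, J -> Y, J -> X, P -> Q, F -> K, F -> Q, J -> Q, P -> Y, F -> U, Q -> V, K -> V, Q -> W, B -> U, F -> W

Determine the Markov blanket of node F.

{B, D, J, K, M, P, Q, U, W}

By definition, MB(F) is built from F's parents, F's children, and the co-parents of F.
F's children: J, K, Q, U, W.
F has parents B, D.
Parents of each child, excluding F:
  parents(J) \ {F} = {B}.
  parents(K) \ {F} = {J}.
  Q's other parents are J, P.
  parents(U) \ {F} = {B, J, P}.
  parents(W) \ {F} = {M, P, Q}.
So the Markov blanket of F is {B, D, J, K, M, P, Q, U, W}.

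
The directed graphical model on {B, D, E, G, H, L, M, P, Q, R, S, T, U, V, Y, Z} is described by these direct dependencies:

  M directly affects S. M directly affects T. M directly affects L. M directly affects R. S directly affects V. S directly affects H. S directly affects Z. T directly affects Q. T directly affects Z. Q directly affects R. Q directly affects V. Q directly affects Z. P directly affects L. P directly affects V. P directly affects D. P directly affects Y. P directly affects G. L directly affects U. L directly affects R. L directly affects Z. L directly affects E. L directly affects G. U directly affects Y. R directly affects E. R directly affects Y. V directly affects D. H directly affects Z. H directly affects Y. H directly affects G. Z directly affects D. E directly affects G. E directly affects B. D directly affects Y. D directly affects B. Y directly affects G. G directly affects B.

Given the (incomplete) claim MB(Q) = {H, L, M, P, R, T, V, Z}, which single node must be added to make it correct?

S

Q's children: R, V, Z.
Pa(Q) = {T}.
Co-parents of Q (other parents of its children):
  R also has parents L, M.
  parents(V) \ {Q} = {P, S}.
  parents(Z) \ {Q} = {H, L, S, T}.
MB(Q) = {H, L, M, P, R, S, T, V, Z}.
Comparing with the claimed set, S is missing.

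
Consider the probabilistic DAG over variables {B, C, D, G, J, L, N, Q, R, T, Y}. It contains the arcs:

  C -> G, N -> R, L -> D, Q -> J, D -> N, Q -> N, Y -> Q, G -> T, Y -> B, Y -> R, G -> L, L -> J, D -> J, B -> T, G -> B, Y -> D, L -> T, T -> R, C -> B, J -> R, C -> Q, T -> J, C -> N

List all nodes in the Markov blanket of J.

By definition, MB(J) is built from J's parents, J's children, and the co-parents of J.
Pa(J) = {D, L, Q, T}.
J's children: R.
Other parents of J's children:
  R's other parents are N, T, Y.
MB(J) = {D, L, N, Q, R, T, Y}.

{D, L, N, Q, R, T, Y}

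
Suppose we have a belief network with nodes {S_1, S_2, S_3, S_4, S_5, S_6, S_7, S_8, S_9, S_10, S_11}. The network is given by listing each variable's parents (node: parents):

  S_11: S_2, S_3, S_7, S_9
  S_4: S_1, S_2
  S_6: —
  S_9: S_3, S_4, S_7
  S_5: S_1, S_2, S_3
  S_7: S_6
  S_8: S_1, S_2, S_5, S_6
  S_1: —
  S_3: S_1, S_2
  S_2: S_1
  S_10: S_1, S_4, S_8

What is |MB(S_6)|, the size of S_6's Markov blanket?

Recall MB(v) = parents ∪ children ∪ spouses, where spouses are the other parents of v's children.
Ch(S_6) = {S_7, S_8}.
S_6's parents: none.
Parents of each child, excluding S_6:
  S_7 has no other parent.
  S_8 also has parents S_1, S_2, S_5.
MB(S_6) = {S_1, S_2, S_5, S_7, S_8}, which has 5 nodes.

5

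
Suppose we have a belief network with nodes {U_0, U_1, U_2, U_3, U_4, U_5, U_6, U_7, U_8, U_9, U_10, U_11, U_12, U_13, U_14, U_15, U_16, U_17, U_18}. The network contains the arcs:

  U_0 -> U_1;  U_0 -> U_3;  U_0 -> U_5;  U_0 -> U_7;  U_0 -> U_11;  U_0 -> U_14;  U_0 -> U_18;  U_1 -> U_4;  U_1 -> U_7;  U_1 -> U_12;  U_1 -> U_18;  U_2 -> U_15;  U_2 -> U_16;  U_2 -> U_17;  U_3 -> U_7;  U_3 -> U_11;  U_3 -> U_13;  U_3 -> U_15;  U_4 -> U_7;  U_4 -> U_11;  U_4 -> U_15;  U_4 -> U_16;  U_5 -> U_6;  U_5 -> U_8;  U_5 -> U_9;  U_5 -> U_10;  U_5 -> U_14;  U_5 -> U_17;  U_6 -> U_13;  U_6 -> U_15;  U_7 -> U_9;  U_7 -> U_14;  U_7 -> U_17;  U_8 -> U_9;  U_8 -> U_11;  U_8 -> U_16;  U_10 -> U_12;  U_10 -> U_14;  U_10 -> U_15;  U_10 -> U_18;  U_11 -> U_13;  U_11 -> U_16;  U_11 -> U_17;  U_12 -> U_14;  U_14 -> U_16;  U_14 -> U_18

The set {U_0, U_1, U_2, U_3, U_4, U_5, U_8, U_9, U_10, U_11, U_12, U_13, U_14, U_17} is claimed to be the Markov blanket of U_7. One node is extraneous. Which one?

U_13

U_7's parents: U_0, U_1, U_3, U_4.
U_7 has children U_9, U_14, U_17.
Parents of each child, excluding U_7:
  U_9 also has parents U_5, U_8.
  U_14's other parents are U_0, U_5, U_10, U_12.
  U_17's other parents are U_2, U_5, U_11.
MB(U_7) = {U_0, U_1, U_2, U_3, U_4, U_5, U_8, U_9, U_10, U_11, U_12, U_14, U_17}.
U_13 is neither a parent, child, nor co-parent of U_7, so it does not belong.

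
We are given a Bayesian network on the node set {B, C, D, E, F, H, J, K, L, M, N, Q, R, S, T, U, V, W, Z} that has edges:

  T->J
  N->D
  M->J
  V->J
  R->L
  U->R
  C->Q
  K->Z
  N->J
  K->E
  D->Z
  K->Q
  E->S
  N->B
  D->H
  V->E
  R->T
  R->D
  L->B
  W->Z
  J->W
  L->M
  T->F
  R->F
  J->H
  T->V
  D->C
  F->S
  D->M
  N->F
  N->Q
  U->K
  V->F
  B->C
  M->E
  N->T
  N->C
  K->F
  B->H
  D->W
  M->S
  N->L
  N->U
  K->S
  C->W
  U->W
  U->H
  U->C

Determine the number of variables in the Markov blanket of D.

D's parents: N, R.
D's children: C, H, M, W, Z.
For each child, the remaining parents (spouses of D):
  M: L
  C: B, N, U
  W: C, J, U
  H: B, J, U
  Z: K, W
MB(D) = {B, C, H, J, K, L, M, N, R, U, W, Z}, which has 12 nodes.

12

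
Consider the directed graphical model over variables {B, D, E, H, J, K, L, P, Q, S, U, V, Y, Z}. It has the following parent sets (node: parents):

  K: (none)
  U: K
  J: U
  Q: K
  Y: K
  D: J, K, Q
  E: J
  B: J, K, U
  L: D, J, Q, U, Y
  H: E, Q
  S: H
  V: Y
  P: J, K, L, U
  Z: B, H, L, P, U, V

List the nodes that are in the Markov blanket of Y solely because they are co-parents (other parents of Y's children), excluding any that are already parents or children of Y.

{D, J, Q, U}

Children of Y: L, V.
  parents(L) \ {Y} = {D, J, Q, U}.
  V has no other parent.
Excluding nodes already adjacent to Y (K, L, V), the co-parent-only contribution is {D, J, Q, U}.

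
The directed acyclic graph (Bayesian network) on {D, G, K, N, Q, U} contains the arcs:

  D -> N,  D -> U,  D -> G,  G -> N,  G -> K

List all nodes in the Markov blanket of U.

A node's Markov blanket = Pa ∪ Ch ∪ (parents of Ch other than the node itself).
U's parents: D.
U's children: none.
With no children, U has no spouses; the co-parent set is empty.
Union: {D} ∪ {} ∪ {} = {D}.

{D}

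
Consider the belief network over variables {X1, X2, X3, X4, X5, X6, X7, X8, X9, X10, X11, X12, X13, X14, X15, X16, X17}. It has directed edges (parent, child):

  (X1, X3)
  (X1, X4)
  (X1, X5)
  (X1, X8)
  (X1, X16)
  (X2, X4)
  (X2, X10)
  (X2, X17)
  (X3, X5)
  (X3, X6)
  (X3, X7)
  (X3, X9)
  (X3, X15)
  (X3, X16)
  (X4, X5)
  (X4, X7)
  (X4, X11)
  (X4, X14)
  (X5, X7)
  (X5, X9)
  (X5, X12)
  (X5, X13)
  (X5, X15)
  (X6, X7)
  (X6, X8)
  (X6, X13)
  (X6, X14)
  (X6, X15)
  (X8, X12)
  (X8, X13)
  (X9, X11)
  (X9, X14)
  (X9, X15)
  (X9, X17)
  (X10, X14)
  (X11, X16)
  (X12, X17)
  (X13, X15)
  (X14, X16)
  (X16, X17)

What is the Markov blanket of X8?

By definition, MB(X8) is built from X8's parents, X8's children, and the co-parents of X8.
Ch(X8) = {X12, X13}.
X8's parents: X1, X6.
Parents of each child, excluding X8:
  parents(X12) \ {X8} = {X5}.
  X13's other parents are X5, X6.
Union: {X1, X6} ∪ {X12, X13} ∪ {X5, X6} = {X1, X5, X6, X12, X13}.

{X1, X5, X6, X12, X13}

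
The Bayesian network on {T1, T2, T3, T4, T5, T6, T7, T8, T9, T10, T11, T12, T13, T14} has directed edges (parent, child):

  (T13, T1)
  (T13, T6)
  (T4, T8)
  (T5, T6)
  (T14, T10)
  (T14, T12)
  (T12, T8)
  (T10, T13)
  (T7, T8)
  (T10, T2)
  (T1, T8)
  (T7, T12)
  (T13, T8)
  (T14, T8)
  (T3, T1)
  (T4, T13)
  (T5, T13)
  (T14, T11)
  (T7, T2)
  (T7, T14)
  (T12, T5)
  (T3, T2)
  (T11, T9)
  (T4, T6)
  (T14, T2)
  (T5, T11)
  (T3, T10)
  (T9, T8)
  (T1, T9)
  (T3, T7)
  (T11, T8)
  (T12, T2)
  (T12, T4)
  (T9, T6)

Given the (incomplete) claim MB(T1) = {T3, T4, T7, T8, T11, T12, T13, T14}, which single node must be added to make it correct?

By definition, MB(T1) is built from T1's parents, T1's children, and the co-parents of T1.
T1 has parents T3, T13.
T1's children: T8, T9.
Parents of each child, excluding T1:
  T9's other parent is T11.
  parents(T8) \ {T1} = {T4, T7, T9, T11, T12, T13, T14}.
MB(T1) = {T3, T4, T7, T8, T9, T11, T12, T13, T14}.
Comparing with the claimed set, T9 is missing.

T9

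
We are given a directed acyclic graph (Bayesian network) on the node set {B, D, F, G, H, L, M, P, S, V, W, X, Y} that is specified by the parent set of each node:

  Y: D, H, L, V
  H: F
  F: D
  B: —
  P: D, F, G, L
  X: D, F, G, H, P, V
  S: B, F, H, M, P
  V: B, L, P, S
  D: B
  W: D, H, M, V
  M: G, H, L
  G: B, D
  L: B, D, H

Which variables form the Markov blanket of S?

{B, F, H, L, M, P, V}

S's children: V.
Pa(S) = {B, F, H, M, P}.
Co-parents of S (other parents of its children):
  V: B, L, P
Taking the union gives {B, F, H, L, M, P, V}.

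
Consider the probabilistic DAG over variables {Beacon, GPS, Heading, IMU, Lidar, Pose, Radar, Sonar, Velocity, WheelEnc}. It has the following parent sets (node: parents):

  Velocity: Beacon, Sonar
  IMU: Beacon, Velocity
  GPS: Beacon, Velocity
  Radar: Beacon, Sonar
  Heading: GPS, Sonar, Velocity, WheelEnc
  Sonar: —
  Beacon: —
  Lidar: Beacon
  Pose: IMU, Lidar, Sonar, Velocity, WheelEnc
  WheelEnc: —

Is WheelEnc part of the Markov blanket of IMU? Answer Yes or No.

WheelEnc is a co-parent of IMU: both are parents of Pose.
So WheelEnc ∈ MB(IMU).

Yes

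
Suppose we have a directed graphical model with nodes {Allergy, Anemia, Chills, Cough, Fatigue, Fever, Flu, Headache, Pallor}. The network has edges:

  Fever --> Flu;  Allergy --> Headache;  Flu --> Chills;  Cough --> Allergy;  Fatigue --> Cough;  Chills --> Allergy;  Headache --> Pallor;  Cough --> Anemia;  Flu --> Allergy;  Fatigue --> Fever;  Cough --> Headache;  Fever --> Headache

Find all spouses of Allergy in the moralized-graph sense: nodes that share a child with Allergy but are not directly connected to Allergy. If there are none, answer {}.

Children of Allergy: Headache.
  Headache's other parents are Cough, Fever.
Excluding nodes already adjacent to Allergy (Chills, Cough, Flu, Headache), the co-parent-only contribution is {Fever}.

{Fever}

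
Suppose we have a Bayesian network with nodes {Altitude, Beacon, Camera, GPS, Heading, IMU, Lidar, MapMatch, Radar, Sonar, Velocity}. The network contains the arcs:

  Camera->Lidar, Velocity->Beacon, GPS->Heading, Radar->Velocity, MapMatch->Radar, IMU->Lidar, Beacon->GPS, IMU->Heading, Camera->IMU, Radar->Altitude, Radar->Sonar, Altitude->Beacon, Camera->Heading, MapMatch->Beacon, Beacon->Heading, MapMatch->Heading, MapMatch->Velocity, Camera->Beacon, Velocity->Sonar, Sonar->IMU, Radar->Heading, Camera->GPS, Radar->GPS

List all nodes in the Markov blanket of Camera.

{Altitude, Beacon, GPS, Heading, IMU, Lidar, MapMatch, Radar, Sonar, Velocity}

By definition, MB(Camera) is built from Camera's parents, Camera's children, and the co-parents of Camera.
Pa(Camera) = {}.
Ch(Camera) = {Beacon, GPS, Heading, IMU, Lidar}.
Co-parents of Camera (other parents of its children):
  Beacon: Altitude, MapMatch, Velocity
  IMU: Sonar
  GPS: Beacon, Radar
  Heading: Beacon, GPS, IMU, MapMatch, Radar
  Lidar: IMU
MB(Camera) = {Altitude, Beacon, GPS, Heading, IMU, Lidar, MapMatch, Radar, Sonar, Velocity}.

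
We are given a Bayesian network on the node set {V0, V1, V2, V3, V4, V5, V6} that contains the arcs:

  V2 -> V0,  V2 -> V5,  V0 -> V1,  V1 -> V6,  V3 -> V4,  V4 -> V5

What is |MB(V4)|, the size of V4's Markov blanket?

3

Pa(V4) = {V3}.
Ch(V4) = {V5}.
For each child, the remaining parents (spouses of V4):
  V5's other parent is V2.
MB(V4) = {V2, V3, V5}, which has 3 nodes.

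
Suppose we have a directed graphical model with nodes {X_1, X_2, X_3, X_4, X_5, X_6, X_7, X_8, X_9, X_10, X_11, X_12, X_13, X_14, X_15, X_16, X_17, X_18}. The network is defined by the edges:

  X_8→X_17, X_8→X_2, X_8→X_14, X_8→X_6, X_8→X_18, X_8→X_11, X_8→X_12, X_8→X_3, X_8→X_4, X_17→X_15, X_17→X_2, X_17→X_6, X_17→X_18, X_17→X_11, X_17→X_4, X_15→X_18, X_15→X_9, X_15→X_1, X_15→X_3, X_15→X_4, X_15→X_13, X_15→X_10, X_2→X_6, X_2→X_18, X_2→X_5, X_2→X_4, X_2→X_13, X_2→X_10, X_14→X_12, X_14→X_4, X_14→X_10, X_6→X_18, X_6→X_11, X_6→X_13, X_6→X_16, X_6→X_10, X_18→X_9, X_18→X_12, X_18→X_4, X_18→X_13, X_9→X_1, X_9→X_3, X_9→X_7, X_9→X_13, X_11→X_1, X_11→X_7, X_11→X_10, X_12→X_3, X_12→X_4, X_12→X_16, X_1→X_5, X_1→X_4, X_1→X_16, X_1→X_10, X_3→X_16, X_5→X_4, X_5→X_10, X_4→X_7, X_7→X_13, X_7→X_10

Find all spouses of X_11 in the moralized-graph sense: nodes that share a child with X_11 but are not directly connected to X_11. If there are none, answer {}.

{X_2, X_4, X_5, X_9, X_14, X_15}

Children of X_11: X_1, X_7, X_10.
  X_1 also has parents X_9, X_15.
  X_7 also has parents X_4, X_9.
  X_10 also has parents X_1, X_2, X_5, X_6, X_7, X_14, X_15.
Excluding nodes already adjacent to X_11 (X_1, X_6, X_7, X_8, X_10, X_17), the co-parent-only contribution is {X_2, X_4, X_5, X_9, X_14, X_15}.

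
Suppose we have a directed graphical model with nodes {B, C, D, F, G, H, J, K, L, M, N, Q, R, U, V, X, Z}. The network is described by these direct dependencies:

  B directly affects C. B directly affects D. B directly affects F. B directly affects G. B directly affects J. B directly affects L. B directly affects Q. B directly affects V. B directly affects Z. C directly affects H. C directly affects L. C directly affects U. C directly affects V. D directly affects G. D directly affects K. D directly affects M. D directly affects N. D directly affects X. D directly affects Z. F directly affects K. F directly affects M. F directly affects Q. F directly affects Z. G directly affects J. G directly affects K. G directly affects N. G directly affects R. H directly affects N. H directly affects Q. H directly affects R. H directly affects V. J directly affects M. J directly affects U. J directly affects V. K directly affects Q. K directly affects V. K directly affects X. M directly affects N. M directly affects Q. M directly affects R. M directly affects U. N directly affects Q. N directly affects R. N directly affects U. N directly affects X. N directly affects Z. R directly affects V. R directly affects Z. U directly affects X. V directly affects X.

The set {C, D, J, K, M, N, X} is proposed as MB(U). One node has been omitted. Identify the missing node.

V

Recall MB(v) = parents ∪ children ∪ spouses, where spouses are the other parents of v's children.
Ch(U) = {X}.
U has parents C, J, M, N.
For each child, the remaining parents (spouses of U):
  X's other parents are D, K, N, V.
MB(U) = {C, D, J, K, M, N, V, X}.
Comparing with the claimed set, V is missing.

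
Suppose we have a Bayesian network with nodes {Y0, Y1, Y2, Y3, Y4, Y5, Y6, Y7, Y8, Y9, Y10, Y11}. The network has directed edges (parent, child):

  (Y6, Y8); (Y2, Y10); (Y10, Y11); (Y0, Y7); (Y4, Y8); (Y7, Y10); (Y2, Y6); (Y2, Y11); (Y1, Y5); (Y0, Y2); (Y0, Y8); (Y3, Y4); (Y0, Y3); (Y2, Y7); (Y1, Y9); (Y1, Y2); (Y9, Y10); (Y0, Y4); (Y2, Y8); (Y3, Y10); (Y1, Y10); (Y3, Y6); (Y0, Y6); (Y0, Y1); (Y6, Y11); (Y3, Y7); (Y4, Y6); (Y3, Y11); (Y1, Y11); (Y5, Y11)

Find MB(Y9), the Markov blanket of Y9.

{Y1, Y2, Y3, Y7, Y10}

Children of Y9: Y10.
Parents of Y9: Y1.
Parents of each child, excluding Y9:
  Y10: Y1, Y2, Y3, Y7
So the Markov blanket of Y9 is {Y1, Y2, Y3, Y7, Y10}.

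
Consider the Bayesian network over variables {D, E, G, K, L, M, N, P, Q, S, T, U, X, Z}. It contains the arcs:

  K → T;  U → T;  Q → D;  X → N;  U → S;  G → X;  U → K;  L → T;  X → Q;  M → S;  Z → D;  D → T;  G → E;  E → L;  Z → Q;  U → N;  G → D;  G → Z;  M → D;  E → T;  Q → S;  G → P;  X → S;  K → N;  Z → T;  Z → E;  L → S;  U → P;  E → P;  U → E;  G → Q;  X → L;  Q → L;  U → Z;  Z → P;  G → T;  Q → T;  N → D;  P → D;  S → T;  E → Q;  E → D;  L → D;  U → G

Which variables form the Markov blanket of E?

The Markov blanket of a node is its parents, its children, and the other parents of its children.
E's children: D, L, P, Q, T.
E has parents G, U, Z.
Co-parents of E (other parents of its children):
  P also has parents G, U, Z.
  Q also has parents G, X, Z.
  parents(L) \ {E} = {Q, X}.
  D also has parents G, L, M, N, P, Q, Z.
  T also has parents D, G, K, L, Q, S, U, Z.
Taking the union gives {D, G, K, L, M, N, P, Q, S, T, U, X, Z}.

{D, G, K, L, M, N, P, Q, S, T, U, X, Z}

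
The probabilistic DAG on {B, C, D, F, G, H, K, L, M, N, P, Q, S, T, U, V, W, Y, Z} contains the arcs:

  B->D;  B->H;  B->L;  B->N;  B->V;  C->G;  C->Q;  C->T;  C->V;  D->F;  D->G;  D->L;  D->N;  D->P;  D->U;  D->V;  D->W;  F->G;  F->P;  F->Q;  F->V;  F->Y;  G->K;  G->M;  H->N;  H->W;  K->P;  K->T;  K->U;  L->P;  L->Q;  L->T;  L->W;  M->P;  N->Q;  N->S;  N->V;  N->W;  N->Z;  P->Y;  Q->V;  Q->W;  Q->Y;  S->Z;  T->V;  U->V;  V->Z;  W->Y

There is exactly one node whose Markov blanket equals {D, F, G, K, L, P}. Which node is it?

M

The target node must have every member of {D, F, G, K, L, P} as a parent, child, or co-parent, and no others.
Parents of M: G; children: P; co-parents: D, F, K, L.
These exactly cover the given set, so the node is M.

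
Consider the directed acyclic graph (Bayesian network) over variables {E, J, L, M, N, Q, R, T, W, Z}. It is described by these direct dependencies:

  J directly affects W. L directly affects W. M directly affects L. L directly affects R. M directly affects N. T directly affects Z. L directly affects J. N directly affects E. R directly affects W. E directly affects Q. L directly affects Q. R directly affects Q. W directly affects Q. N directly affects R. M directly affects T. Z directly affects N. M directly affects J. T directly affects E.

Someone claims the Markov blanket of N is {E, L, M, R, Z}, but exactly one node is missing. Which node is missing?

Recall MB(v) = parents ∪ children ∪ spouses, where spouses are the other parents of v's children.
Ch(N) = {E, R}.
N's parents: M, Z.
For each child, the remaining parents (spouses of N):
  E: T
  R: L
MB(N) = {E, L, M, R, T, Z}.
Comparing with the claimed set, T is missing.

T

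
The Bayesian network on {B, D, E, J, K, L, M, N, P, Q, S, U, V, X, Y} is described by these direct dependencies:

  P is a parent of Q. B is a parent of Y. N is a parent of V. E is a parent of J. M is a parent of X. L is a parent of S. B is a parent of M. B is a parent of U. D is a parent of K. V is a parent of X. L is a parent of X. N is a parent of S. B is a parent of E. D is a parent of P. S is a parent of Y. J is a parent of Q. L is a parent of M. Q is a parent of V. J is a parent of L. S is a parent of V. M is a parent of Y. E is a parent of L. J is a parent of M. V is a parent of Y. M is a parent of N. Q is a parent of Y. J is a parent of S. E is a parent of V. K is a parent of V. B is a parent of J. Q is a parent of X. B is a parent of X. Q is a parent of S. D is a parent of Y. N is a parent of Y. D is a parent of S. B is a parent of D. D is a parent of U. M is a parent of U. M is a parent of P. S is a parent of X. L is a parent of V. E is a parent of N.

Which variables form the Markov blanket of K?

The Markov blanket of a node is its parents, its children, and the other parents of its children.
K has parent D.
K's children: V.
Parents of each child, excluding K:
  parents(V) \ {K} = {E, L, N, Q, S}.
Union: {D} ∪ {V} ∪ {E, L, N, Q, S} = {D, E, L, N, Q, S, V}.

{D, E, L, N, Q, S, V}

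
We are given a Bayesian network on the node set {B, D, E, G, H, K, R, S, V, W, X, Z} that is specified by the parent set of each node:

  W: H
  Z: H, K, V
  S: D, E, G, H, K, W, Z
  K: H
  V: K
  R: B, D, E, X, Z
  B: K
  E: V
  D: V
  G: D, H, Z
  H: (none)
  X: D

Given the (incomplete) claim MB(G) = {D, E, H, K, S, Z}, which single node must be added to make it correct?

By definition, MB(G) is built from G's parents, G's children, and the co-parents of G.
Ch(G) = {S}.
G's parents: D, H, Z.
Other parents of G's children:
  parents(S) \ {G} = {D, E, H, K, W, Z}.
MB(G) = {D, E, H, K, S, W, Z}.
Comparing with the claimed set, W is missing.

W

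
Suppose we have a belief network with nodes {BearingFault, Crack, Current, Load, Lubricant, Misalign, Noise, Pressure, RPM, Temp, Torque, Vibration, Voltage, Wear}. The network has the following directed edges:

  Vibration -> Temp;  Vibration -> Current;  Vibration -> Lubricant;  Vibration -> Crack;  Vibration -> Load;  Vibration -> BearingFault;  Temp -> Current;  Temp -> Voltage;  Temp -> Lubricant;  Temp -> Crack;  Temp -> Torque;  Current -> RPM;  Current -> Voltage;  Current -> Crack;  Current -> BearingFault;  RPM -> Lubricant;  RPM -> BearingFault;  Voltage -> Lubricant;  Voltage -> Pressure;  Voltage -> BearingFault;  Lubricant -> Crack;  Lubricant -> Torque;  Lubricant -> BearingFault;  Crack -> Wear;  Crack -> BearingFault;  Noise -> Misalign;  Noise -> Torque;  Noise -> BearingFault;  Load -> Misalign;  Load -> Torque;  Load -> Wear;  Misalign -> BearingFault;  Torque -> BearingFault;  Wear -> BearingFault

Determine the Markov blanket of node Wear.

{BearingFault, Crack, Current, Load, Lubricant, Misalign, Noise, RPM, Torque, Vibration, Voltage}

Pa(Wear) = {Crack, Load}.
Ch(Wear) = {BearingFault}.
Parents of each child, excluding Wear:
  BearingFault also has parents Crack, Current, Lubricant, Misalign, Noise, RPM, Torque, Vibration, Voltage.
MB(Wear) = {BearingFault, Crack, Current, Load, Lubricant, Misalign, Noise, RPM, Torque, Vibration, Voltage}.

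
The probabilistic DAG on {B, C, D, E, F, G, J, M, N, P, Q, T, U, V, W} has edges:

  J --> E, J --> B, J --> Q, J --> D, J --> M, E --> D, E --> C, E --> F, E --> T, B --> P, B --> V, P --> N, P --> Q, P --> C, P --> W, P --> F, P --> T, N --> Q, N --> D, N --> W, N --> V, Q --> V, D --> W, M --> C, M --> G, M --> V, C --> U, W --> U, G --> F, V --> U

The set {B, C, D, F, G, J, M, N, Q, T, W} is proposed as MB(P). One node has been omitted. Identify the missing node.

E

Pa(P) = {B}.
P has children C, F, N, Q, T, W.
Co-parents of P (other parents of its children):
  N: no additional parents.
  Q's other parents are J, N.
  C also has parents E, M.
  W also has parents D, N.
  parents(F) \ {P} = {E, G}.
  T's other parent is E.
MB(P) = {B, C, D, E, F, G, J, M, N, Q, T, W}.
Comparing with the claimed set, E is missing.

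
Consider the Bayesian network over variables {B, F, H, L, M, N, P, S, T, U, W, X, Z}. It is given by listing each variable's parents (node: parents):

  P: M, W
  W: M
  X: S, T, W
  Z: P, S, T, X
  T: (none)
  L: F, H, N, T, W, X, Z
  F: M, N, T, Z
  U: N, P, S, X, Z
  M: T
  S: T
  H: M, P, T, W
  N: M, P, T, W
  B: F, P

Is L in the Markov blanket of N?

L is a child of N.
So L ∈ MB(N).

Yes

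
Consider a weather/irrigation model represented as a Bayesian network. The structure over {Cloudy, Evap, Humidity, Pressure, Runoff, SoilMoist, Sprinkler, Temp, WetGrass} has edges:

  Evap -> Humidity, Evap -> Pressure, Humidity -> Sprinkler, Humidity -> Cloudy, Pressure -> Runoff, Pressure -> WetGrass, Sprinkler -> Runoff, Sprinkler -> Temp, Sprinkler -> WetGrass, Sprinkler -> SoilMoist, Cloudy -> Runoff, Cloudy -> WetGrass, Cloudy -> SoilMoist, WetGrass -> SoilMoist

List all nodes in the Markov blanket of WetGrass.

Pa(WetGrass) = {Cloudy, Pressure, Sprinkler}.
Children of WetGrass: SoilMoist.
Parents of each child, excluding WetGrass:
  SoilMoist also has parents Cloudy, Sprinkler.
MB(WetGrass) = {Cloudy, Pressure, SoilMoist, Sprinkler}.

{Cloudy, Pressure, SoilMoist, Sprinkler}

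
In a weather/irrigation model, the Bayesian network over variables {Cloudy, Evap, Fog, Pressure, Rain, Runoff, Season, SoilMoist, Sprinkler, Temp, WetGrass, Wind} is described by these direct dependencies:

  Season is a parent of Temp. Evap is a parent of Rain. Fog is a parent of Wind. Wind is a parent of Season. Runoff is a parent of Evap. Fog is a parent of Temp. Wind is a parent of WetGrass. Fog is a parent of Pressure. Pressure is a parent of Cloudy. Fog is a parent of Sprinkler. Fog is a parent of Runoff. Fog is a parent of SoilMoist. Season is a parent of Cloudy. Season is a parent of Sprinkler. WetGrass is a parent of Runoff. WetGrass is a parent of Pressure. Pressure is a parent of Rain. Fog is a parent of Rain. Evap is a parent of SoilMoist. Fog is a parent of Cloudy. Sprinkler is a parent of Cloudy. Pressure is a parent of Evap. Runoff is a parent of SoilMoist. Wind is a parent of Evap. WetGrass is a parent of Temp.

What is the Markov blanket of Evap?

Parents of Evap: Pressure, Runoff, Wind.
Children of Evap: Rain, SoilMoist.
Co-parents of Evap (other parents of its children):
  SoilMoist: Fog, Runoff
  Rain: Fog, Pressure
MB(Evap) = {Fog, Pressure, Rain, Runoff, SoilMoist, Wind}.

{Fog, Pressure, Rain, Runoff, SoilMoist, Wind}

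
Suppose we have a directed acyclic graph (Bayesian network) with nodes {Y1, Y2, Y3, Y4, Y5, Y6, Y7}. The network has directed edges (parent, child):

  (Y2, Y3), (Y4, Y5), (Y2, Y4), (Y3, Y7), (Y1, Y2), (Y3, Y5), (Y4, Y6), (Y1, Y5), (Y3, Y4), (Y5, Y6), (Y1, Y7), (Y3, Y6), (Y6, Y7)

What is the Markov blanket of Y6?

{Y1, Y3, Y4, Y5, Y7}

A node's Markov blanket = Pa ∪ Ch ∪ (parents of Ch other than the node itself).
Y6's parents: Y3, Y4, Y5.
Y6's children: Y7.
For each child, the remaining parents (spouses of Y6):
  Y7: Y1, Y3
So the Markov blanket of Y6 is {Y1, Y3, Y4, Y5, Y7}.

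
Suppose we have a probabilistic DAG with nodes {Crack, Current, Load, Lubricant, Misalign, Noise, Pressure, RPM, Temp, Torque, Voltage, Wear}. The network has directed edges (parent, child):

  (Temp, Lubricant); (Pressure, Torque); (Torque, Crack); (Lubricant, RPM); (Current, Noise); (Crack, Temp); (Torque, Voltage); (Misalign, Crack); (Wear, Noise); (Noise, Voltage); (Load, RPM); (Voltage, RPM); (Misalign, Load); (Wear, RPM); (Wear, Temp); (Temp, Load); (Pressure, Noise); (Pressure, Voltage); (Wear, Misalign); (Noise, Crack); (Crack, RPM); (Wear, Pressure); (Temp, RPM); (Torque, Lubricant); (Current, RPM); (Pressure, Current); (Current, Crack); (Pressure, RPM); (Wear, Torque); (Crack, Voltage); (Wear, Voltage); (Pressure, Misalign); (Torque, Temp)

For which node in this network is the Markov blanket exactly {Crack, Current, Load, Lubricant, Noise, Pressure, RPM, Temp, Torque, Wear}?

The target node must have every member of {Crack, Current, Load, Lubricant, Noise, Pressure, RPM, Temp, Torque, Wear} as a parent, child, or co-parent, and no others.
Parents of Voltage: Crack, Noise, Pressure, Torque, Wear; children: RPM; co-parents: Crack, Current, Load, Lubricant, Pressure, Temp, Wear.
These exactly cover the given set, so the node is Voltage.

Voltage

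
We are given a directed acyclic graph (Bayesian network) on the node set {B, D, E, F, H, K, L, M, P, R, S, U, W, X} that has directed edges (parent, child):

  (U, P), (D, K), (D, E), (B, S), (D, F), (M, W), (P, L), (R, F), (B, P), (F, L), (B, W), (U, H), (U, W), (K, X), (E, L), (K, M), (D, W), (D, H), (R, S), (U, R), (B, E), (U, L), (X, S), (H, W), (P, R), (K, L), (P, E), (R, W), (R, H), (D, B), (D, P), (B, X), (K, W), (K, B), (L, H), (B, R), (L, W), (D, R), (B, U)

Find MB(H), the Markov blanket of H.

{B, D, K, L, M, R, U, W}

Parents of H: D, L, R, U.
Children of H: W.
For each child, the remaining parents (spouses of H):
  W's other parents are B, D, K, L, M, R, U.
Taking the union gives {B, D, K, L, M, R, U, W}.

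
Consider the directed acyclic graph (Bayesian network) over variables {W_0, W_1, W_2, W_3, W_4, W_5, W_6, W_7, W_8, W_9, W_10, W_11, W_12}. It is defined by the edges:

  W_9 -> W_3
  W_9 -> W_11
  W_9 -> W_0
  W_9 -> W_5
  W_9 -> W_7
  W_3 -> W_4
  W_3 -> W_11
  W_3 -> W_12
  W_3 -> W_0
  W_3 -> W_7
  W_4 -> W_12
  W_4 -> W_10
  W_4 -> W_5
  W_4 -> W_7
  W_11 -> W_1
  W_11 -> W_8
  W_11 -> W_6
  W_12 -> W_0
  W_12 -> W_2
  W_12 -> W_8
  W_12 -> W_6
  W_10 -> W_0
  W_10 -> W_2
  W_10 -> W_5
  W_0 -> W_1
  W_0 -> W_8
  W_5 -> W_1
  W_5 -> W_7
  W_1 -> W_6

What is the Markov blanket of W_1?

{W_0, W_5, W_6, W_11, W_12}

A node's Markov blanket = Pa ∪ Ch ∪ (parents of Ch other than the node itself).
Parents of W_1: W_0, W_5, W_11.
W_1 has child W_6.
Other parents of W_1's children:
  parents(W_6) \ {W_1} = {W_11, W_12}.
Taking the union gives {W_0, W_5, W_6, W_11, W_12}.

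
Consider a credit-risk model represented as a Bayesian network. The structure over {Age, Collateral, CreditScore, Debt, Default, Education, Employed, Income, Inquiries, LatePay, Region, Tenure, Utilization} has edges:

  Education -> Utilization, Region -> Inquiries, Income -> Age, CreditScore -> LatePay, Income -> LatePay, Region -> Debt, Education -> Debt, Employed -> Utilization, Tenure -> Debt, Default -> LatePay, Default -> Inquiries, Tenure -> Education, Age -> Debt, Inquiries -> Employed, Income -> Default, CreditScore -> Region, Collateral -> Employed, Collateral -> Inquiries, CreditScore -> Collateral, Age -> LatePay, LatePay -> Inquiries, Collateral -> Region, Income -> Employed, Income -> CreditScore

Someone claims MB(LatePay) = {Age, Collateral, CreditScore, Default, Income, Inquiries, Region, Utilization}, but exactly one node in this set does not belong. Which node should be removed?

Utilization

By definition, MB(LatePay) is built from LatePay's parents, LatePay's children, and the co-parents of LatePay.
Parents of LatePay: Age, CreditScore, Default, Income.
LatePay has child Inquiries.
Parents of each child, excluding LatePay:
  parents(Inquiries) \ {LatePay} = {Collateral, Default, Region}.
MB(LatePay) = {Age, Collateral, CreditScore, Default, Income, Inquiries, Region}.
Utilization is neither a parent, child, nor co-parent of LatePay, so it does not belong.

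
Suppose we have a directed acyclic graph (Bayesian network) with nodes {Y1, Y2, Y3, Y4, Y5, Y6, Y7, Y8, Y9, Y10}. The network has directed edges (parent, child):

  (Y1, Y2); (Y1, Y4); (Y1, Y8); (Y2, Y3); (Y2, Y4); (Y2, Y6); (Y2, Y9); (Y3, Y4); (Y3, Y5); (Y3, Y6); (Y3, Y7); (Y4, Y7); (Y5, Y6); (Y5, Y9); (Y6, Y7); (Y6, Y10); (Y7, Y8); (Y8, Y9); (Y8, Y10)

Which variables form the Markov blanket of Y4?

{Y1, Y2, Y3, Y6, Y7}

By definition, MB(Y4) is built from Y4's parents, Y4's children, and the co-parents of Y4.
Pa(Y4) = {Y1, Y2, Y3}.
Y4 has child Y7.
Parents of each child, excluding Y4:
  Y7 also has parents Y3, Y6.
So the Markov blanket of Y4 is {Y1, Y2, Y3, Y6, Y7}.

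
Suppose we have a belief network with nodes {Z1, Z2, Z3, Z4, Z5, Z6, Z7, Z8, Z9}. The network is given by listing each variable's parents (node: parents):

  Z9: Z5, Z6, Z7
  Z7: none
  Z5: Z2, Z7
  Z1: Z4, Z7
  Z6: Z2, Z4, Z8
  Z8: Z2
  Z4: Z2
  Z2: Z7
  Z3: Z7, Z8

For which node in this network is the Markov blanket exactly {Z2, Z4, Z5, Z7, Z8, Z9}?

Z6

The target node must have every member of {Z2, Z4, Z5, Z7, Z8, Z9} as a parent, child, or co-parent, and no others.
Parents of Z6: Z2, Z4, Z8; children: Z9; co-parents: Z5, Z7.
These exactly cover the given set, so the node is Z6.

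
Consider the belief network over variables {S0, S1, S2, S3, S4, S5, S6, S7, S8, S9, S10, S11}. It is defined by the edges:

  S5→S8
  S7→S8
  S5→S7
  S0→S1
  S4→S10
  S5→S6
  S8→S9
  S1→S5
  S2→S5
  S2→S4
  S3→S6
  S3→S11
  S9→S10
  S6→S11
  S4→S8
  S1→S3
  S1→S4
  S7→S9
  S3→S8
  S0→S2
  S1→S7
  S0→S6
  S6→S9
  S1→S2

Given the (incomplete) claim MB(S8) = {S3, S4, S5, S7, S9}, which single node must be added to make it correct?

S6

Parents of S8: S3, S4, S5, S7.
S8 has child S9.
Parents of each child, excluding S8:
  S9 also has parents S6, S7.
MB(S8) = {S3, S4, S5, S6, S7, S9}.
Comparing with the claimed set, S6 is missing.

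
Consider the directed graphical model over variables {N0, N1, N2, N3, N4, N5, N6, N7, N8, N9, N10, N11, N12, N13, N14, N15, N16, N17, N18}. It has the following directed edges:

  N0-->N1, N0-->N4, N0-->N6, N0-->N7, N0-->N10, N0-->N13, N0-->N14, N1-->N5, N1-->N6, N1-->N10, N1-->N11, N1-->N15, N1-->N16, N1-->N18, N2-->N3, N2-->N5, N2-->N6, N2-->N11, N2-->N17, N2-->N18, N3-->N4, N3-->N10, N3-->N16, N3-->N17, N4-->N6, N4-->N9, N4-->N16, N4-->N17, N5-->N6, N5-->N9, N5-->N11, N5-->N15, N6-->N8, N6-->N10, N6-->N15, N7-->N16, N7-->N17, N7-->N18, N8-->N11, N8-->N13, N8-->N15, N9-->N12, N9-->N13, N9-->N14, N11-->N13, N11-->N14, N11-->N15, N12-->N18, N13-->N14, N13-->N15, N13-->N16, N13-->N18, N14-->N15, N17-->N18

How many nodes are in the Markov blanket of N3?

10

Parents of N3: N2.
Ch(N3) = {N4, N10, N16, N17}.
Parents of each child, excluding N3:
  N4 also has parent N0.
  N10's other parents are N0, N1, N6.
  N16 also has parents N1, N4, N7, N13.
  parents(N17) \ {N3} = {N2, N4, N7}.
MB(N3) = {N0, N1, N2, N4, N6, N7, N10, N13, N16, N17}, which has 10 nodes.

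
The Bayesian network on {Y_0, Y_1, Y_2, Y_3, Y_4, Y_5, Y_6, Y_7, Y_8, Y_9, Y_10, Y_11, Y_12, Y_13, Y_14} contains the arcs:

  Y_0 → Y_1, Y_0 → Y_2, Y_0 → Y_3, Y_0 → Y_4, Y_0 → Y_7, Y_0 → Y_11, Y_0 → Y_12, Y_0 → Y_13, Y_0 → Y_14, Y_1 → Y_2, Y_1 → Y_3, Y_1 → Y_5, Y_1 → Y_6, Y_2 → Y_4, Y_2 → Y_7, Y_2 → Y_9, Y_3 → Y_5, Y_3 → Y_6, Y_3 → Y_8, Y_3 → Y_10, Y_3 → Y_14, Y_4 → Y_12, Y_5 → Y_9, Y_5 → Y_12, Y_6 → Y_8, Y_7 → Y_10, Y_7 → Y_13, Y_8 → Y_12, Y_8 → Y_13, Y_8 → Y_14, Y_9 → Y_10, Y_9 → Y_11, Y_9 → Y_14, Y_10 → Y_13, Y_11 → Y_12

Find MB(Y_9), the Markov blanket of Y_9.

A node's Markov blanket = Pa ∪ Ch ∪ (parents of Ch other than the node itself).
Y_9's children: Y_10, Y_11, Y_14.
Y_9 has parents Y_2, Y_5.
For each child, the remaining parents (spouses of Y_9):
  parents(Y_10) \ {Y_9} = {Y_3, Y_7}.
  Y_11's other parent is Y_0.
  Y_14's other parents are Y_0, Y_3, Y_8.
Union: {Y_2, Y_5} ∪ {Y_10, Y_11, Y_14} ∪ {Y_0, Y_3, Y_7, Y_8} = {Y_0, Y_2, Y_3, Y_5, Y_7, Y_8, Y_10, Y_11, Y_14}.

{Y_0, Y_2, Y_3, Y_5, Y_7, Y_8, Y_10, Y_11, Y_14}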